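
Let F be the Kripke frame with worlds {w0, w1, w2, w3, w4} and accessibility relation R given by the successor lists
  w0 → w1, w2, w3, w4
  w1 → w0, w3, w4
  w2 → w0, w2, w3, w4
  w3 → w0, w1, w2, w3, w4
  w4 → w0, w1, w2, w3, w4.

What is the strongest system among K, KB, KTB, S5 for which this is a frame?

Symmetric (axiom B): yes — every pair in R has its reverse in R.
Reflexive (axiom T): no — w0 is not related to itself.
Euclidean (axiom 5): no — w0 R w1 and w0 R w2, but not w1 R w2.
So F validates K, KB; KTB would additionally require R to be reflexive. The strongest is KB.

KB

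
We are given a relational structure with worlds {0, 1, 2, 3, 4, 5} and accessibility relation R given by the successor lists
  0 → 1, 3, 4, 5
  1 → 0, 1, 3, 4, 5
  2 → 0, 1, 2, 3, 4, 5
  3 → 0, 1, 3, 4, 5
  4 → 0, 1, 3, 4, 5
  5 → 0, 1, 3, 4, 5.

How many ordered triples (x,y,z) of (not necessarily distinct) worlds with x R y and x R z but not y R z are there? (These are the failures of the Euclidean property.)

10

Enumerating: (1,0,0), (2,0,0), (2,0,2), (2,1,2), (2,3,2), (2,4,2), (2,5,2), (3,0,0), (4,0,0), (5,0,0).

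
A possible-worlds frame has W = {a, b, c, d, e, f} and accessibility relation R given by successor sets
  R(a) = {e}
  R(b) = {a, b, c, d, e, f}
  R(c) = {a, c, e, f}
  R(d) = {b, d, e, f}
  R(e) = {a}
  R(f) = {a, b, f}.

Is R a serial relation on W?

Yes

Serial: yes — every world has a successor (e.g. a R e).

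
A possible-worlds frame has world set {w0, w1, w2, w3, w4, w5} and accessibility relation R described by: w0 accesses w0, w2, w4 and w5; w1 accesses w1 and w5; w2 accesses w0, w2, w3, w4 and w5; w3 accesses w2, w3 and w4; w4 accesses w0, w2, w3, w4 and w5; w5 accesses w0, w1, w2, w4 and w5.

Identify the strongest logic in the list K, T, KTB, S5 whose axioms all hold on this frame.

Reflexive (axiom T): yes — every world is R-related to itself.
Symmetric (axiom B): yes — every pair in R has its reverse in R.
Euclidean (axiom 5): no — w2 R w0 and w2 R w3, but not w0 R w3.
So F validates K, T, KTB; S5 would additionally require R to be Euclidean. The strongest is KTB.

KTB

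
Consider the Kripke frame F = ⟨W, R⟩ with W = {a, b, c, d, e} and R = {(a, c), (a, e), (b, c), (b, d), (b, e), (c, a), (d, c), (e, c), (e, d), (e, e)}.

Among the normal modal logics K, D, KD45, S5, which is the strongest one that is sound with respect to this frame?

D

Serial (axiom D): yes — every world has a successor (e.g. a R c).
Euclidean (axiom 5): no — a R c and a R e, but not c R e.
Transitive (axiom 4): no — a R e and e R d, but not a R d.
Reflexive (axiom T): no — a is not related to itself.
So F validates K, D; KD45 would additionally require R to be Euclidean and transitive. The strongest is D.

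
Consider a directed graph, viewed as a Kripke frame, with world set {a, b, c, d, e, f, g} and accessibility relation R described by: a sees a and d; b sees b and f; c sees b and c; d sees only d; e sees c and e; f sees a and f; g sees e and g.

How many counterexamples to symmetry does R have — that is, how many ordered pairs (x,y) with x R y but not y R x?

6

Enumerating: (a,d), (b,f), (c,b), (e,c), (f,a), (g,e).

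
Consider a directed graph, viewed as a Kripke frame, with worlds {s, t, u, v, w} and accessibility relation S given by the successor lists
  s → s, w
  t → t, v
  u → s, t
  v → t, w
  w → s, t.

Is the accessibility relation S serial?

Yes

Serial: yes — every world has a successor (e.g. s S s).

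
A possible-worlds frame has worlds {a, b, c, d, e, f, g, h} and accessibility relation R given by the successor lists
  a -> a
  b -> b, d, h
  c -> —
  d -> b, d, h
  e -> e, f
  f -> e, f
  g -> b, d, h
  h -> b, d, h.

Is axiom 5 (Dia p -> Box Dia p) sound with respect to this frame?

Yes

Axiom 5 corresponds to the accessibility relation being Euclidean.
Euclidean: yes — any two successors of a common world are R-related.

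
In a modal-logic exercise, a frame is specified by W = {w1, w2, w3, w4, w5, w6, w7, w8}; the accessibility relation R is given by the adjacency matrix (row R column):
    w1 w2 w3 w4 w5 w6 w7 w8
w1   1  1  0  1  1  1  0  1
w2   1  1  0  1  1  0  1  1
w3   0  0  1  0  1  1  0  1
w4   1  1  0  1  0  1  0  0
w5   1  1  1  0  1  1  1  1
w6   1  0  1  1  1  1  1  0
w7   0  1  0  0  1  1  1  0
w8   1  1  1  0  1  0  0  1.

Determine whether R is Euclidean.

Euclidean: no — w1 R w2 and w1 R w6, but not w2 R w6.

No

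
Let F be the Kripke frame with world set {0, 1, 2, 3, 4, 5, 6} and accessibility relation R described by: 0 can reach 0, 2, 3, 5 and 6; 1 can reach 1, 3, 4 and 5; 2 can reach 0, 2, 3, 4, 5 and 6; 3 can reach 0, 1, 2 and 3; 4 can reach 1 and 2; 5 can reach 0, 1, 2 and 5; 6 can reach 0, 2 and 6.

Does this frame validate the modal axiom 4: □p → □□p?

By correspondence theory, 4 is valid on a frame iff R is transitive.
Transitive: no — 0 R 2 and 2 R 4, but not 0 R 4.

No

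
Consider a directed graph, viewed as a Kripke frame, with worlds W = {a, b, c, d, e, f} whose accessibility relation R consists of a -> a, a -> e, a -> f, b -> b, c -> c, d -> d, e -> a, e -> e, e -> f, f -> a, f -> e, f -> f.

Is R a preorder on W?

Reflexive: yes — every world is R-related to itself.
Transitive: yes — every two-step R-path is closed by a direct edge.
So R is a preorder.

Yes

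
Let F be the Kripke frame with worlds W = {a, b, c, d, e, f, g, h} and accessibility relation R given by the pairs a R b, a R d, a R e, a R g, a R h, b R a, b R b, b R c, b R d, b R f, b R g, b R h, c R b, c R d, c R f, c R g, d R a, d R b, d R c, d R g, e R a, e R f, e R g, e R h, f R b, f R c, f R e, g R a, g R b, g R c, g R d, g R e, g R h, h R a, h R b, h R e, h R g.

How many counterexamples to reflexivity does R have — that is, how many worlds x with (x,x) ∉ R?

7

Enumerating: a, c, d, e, f, g, h.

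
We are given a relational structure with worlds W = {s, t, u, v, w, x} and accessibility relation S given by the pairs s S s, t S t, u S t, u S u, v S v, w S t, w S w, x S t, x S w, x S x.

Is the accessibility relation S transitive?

Yes

Transitive: yes — every two-step S-path is closed by a direct edge.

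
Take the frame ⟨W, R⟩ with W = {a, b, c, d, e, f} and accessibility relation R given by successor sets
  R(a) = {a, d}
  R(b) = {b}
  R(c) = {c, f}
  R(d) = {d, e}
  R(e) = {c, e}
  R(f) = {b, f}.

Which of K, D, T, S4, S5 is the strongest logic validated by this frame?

T

Serial (axiom D): yes — every world has a successor (e.g. a R a).
Reflexive (axiom T): yes — every world is R-related to itself.
Transitive (axiom 4): no — a R d and d R e, but not a R e.
Euclidean (axiom 5): no — a R d and a R a, but not d R a.
So F validates K, D, T; S4 would additionally require R to be transitive. The strongest is T.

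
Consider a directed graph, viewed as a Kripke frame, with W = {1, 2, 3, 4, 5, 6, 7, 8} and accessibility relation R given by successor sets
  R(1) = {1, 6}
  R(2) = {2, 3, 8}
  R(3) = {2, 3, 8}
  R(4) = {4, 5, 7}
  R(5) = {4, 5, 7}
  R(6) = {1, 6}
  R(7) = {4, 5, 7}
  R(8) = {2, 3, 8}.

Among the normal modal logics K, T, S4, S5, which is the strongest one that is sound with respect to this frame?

Reflexive (axiom T): yes — every world is R-related to itself.
Transitive (axiom 4): yes — every two-step R-path is closed by a direct edge.
Euclidean (axiom 5): yes — any two successors of a common world are R-related.
So F validates K, T, S4, S5. The strongest is S5.

S5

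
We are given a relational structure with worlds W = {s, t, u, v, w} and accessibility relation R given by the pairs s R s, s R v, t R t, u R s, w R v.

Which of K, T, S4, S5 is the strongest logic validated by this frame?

Reflexive (axiom T): no — u is not related to itself.
Transitive (axiom 4): no — u R s and s R v, but not u R v.
Euclidean (axiom 5): no — s R v and s R s, but not v R s.
So F validates K; T would additionally require R to be reflexive. The strongest is K.

K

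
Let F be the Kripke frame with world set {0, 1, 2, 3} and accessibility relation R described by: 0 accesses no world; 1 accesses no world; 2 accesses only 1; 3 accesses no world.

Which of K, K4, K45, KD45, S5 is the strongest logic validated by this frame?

Transitive (axiom 4): yes — every two-step R-path is closed by a direct edge.
Euclidean (axiom 5): no — 2 R 1 and 2 R 1, but not 1 R 1.
Serial (axiom D): no — 0 has no R-successor.
Reflexive (axiom T): no — 0 is not related to itself.
So F validates K, K4; K45 would additionally require R to be Euclidean. The strongest is K4.

K4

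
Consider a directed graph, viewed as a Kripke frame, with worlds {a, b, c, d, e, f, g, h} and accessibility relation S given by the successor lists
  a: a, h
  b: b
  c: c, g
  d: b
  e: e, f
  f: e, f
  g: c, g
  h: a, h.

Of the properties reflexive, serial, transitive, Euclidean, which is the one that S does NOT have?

Reflexive: no — d is not related to itself.
Serial: yes — every world has a successor (e.g. a S a).
Transitive: yes — every two-step S-path is closed by a direct edge.
Euclidean: yes — any two successors of a common world are S-related.
Only reflexive fails.

reflexive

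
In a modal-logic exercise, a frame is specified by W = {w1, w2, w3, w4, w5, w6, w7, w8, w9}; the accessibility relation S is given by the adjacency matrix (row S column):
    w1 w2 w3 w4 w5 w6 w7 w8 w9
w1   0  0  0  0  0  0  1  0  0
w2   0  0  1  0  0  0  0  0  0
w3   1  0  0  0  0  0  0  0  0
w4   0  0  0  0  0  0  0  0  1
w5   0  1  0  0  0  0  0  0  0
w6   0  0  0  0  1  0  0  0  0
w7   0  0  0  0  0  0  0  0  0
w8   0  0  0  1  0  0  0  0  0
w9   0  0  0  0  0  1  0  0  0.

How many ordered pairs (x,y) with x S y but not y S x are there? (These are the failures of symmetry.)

8

Enumerating: (w1,w7), (w2,w3), (w3,w1), (w4,w9), (w5,w2), (w6,w5), (w8,w4), (w9,w6).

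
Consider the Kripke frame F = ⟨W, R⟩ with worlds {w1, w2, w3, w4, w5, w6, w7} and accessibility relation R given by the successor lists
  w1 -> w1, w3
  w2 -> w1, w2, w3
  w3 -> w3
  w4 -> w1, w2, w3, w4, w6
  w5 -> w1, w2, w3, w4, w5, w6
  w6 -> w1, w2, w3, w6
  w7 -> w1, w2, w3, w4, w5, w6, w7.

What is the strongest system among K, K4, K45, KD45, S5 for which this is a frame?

K4

Transitive (axiom 4): yes — every two-step R-path is closed by a direct edge.
Euclidean (axiom 5): no — w2 R w3 and w2 R w1, but not w3 R w1.
Serial (axiom D): yes — every world has a successor (e.g. w1 R w1).
Reflexive (axiom T): yes — every world is R-related to itself.
So F validates K, K4; K45 would additionally require R to be Euclidean. The strongest is K4.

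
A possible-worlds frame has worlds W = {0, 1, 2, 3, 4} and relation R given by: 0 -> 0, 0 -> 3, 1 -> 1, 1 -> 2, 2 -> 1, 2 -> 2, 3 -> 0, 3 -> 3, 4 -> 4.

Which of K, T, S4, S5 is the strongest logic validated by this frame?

S5

Reflexive (axiom T): yes — every world is R-related to itself.
Transitive (axiom 4): yes — every two-step R-path is closed by a direct edge.
Euclidean (axiom 5): yes — any two successors of a common world are R-related.
So F validates K, T, S4, S5. The strongest is S5.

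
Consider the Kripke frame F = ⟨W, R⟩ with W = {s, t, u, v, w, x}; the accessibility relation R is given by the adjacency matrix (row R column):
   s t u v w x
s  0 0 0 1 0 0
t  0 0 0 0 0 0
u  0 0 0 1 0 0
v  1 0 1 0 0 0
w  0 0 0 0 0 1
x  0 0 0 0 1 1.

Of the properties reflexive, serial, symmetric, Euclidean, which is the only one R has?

Reflexive: no — s is not related to itself.
Serial: no — t has no R-successor.
Symmetric: yes — every pair in R has its reverse in R.
Euclidean: no — v R s and v R u, but not s R u.
Only symmetric holds.

symmetric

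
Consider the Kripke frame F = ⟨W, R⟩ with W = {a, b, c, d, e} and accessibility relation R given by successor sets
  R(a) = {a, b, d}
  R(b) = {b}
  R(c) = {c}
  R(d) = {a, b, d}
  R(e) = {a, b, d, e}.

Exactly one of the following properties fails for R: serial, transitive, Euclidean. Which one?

Serial: yes — every world has a successor (e.g. a R a).
Transitive: yes — every two-step R-path is closed by a direct edge.
Euclidean: no — a R b and a R d, but not b R d.
Only Euclidean fails.

Euclidean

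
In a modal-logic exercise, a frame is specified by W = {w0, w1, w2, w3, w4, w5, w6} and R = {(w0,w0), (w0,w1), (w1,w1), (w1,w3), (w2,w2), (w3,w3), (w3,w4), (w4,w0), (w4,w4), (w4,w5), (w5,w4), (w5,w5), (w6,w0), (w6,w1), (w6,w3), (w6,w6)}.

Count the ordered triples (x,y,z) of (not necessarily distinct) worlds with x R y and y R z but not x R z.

Enumerating: (w0,w1,w3), (w1,w3,w4), (w3,w4,w0), (w3,w4,w5), (w4,w0,w1), (w5,w4,w0), (w6,w3,w4).

7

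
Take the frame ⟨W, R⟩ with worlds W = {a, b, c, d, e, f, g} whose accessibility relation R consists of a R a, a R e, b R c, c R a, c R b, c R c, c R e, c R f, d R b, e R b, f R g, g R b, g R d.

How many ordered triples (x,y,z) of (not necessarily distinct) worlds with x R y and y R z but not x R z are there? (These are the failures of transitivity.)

11

Enumerating: (a,e,b), (b,c,a), (b,c,b), (b,c,e), (b,c,f), (c,f,g), (d,b,c), (e,b,c), (f,g,b), (f,g,d), (g,b,c).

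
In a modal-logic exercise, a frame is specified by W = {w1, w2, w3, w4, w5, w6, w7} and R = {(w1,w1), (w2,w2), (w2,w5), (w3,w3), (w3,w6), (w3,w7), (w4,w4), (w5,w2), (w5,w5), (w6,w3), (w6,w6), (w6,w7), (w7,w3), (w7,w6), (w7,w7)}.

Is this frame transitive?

Yes

Transitive: yes — every two-step R-path is closed by a direct edge.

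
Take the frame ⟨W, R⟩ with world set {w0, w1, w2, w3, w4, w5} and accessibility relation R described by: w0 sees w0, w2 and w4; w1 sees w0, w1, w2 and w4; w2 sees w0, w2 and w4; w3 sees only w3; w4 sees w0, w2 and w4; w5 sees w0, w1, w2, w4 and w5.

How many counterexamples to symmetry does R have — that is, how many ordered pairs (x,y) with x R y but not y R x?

7

Enumerating: (w1,w0), (w1,w2), (w1,w4), (w5,w0), (w5,w1), (w5,w2), (w5,w4).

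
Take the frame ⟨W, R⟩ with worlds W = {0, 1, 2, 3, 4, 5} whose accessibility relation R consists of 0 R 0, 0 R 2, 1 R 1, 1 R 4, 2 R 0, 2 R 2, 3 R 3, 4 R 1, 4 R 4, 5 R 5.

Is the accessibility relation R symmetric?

Yes

Symmetric: yes — every pair in R has its reverse in R.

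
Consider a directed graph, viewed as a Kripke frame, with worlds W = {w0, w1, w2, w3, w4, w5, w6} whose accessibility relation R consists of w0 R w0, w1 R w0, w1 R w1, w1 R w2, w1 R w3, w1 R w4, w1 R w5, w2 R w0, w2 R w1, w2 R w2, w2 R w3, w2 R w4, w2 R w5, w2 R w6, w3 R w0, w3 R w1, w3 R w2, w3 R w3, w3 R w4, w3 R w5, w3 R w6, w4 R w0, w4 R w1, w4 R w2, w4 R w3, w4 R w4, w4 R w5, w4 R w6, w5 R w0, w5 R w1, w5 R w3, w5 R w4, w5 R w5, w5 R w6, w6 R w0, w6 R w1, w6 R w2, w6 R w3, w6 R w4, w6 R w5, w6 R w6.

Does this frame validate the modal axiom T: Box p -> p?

Yes

The schema T characterises exactly the reflexive frames.
Reflexive: yes — every world is R-related to itself.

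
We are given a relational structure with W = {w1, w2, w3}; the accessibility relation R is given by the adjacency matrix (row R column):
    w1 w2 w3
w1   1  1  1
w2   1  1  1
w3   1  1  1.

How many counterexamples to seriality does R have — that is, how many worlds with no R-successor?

R is serial; there are no such worlds.

0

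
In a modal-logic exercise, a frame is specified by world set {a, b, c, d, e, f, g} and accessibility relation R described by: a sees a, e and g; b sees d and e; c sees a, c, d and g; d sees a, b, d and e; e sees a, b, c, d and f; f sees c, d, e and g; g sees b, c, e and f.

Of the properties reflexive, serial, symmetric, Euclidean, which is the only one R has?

Reflexive: no — b is not related to itself.
Serial: yes — every world has a successor (e.g. a R a).
Symmetric: no — a R g but not g R a.
Euclidean: no — a R e and a R g, but not e R g.
Only serial holds.

serial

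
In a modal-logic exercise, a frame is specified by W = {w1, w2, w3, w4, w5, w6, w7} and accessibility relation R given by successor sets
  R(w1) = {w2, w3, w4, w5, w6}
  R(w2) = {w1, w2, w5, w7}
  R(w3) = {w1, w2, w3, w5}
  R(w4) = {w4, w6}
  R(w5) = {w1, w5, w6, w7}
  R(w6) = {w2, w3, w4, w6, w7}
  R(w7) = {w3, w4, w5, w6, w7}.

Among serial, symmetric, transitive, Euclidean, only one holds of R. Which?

Serial: yes — every world has a successor (e.g. w1 R w2).
Symmetric: no — w1 R w4 but not w4 R w1.
Transitive: no — w1 R w2 and w2 R w7, but not w1 R w7.
Euclidean: no — w1 R w2 and w1 R w3, but not w2 R w3.
Only serial holds.

serial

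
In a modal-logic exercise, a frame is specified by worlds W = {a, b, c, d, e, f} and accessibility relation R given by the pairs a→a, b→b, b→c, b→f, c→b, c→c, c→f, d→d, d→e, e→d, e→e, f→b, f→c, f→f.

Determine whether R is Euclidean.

Euclidean: yes — any two successors of a common world are R-related.

Yes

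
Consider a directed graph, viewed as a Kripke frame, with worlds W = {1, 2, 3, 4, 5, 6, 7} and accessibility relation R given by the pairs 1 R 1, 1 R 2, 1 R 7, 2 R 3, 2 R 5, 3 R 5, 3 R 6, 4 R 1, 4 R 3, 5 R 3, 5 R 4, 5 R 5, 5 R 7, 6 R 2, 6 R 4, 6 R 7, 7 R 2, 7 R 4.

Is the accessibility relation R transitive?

Transitive: no — 1 R 2 and 2 R 3, but not 1 R 3.

No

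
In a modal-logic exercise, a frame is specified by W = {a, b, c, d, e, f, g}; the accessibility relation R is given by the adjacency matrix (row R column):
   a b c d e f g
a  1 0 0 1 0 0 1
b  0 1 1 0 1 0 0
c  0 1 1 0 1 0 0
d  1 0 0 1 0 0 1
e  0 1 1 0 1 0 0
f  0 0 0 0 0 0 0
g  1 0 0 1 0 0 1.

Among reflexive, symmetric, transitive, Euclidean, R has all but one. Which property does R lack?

reflexive

Reflexive: no — f is not related to itself.
Symmetric: yes — every pair in R has its reverse in R.
Transitive: yes — every two-step R-path is closed by a direct edge.
Euclidean: yes — any two successors of a common world are R-related.
Only reflexive fails.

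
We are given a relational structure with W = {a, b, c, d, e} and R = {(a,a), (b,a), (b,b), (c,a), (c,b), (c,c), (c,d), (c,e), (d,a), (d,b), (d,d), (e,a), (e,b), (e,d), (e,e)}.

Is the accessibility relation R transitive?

Transitive: yes — every two-step R-path is closed by a direct edge.

Yes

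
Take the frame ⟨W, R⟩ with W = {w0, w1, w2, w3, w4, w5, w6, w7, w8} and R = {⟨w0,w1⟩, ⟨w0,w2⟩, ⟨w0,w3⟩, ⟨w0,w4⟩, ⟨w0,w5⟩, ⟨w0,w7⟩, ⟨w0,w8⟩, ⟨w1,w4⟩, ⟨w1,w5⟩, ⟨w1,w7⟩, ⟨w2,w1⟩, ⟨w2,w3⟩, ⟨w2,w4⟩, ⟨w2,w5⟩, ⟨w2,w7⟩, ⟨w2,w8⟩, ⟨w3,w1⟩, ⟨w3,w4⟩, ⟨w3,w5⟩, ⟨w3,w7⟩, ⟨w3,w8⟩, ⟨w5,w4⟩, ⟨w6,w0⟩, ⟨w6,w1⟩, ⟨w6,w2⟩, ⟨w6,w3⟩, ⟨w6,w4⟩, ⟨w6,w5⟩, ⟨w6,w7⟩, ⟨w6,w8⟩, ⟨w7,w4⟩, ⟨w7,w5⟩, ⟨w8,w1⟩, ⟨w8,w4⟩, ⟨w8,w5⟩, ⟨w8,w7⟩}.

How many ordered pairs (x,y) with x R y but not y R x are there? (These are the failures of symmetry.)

36

Enumerating: (w0,w1), (w0,w2), (w0,w3), (w0,w4), (w0,w5), (w0,w7), (w0,w8), (w1,w4), (w1,w5), (w1,w7), (w2,w1), (w2,w3), … and 24 more.
Total: 36.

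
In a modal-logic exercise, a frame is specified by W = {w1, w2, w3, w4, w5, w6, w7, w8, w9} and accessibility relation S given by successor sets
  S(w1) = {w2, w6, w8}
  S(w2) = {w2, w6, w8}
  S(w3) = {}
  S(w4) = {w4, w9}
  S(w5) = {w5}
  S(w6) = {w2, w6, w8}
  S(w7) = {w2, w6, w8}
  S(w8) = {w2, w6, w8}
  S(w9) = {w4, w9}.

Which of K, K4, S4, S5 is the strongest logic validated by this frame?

K4

Transitive (axiom 4): yes — every two-step S-path is closed by a direct edge.
Reflexive (axiom T): no — w1 is not related to itself.
Euclidean (axiom 5): yes — any two successors of a common world are S-related.
So F validates K, K4; S4 would additionally require S to be reflexive. The strongest is K4.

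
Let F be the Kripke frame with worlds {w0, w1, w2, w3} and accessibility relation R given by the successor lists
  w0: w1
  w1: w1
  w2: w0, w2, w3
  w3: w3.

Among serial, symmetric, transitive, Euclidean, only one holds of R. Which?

serial

Serial: yes — every world has a successor (e.g. w0 R w1).
Symmetric: no — w0 R w1 but not w1 R w0.
Transitive: no — w2 R w0 and w0 R w1, but not w2 R w1.
Euclidean: no — w2 R w0 and w2 R w3, but not w0 R w3.
Only serial holds.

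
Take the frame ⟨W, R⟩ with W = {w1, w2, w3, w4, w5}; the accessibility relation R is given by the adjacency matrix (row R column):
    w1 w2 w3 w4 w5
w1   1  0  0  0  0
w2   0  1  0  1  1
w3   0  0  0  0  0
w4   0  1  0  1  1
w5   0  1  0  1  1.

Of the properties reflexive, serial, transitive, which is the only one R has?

Reflexive: no — w3 is not related to itself.
Serial: no — w3 has no R-successor.
Transitive: yes — every two-step R-path is closed by a direct edge.
Only transitive holds.

transitive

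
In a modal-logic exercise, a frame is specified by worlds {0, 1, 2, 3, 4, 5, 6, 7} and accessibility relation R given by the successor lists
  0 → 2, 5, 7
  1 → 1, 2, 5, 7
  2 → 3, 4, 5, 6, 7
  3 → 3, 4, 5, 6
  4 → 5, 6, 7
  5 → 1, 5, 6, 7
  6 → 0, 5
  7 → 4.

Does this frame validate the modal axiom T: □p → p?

No

The schema T characterises exactly the reflexive frames.
Reflexive: no — 0 is not related to itself.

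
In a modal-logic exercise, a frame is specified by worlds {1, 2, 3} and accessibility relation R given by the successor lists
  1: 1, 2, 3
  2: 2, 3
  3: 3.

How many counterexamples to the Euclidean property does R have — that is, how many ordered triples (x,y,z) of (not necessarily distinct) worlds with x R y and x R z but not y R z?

Enumerating: (1,2,1), (1,3,1), (1,3,2), (2,3,2).

4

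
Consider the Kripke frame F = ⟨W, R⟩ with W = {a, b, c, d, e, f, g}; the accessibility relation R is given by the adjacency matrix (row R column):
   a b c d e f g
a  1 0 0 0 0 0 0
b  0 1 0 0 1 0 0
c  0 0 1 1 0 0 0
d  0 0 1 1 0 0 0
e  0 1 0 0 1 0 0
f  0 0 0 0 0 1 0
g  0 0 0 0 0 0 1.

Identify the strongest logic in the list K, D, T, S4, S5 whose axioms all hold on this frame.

S5

Serial (axiom D): yes — every world has a successor (e.g. a R a).
Reflexive (axiom T): yes — every world is R-related to itself.
Transitive (axiom 4): yes — every two-step R-path is closed by a direct edge.
Euclidean (axiom 5): yes — any two successors of a common world are R-related.
So F validates K, D, T, S4, S5. The strongest is S5.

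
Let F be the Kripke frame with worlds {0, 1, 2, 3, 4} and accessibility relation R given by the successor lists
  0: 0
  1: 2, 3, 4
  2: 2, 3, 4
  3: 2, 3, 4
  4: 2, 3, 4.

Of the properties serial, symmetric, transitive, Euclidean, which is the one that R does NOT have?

symmetric

Serial: yes — every world has a successor (e.g. 0 R 0).
Symmetric: no — 1 R 2 but not 2 R 1.
Transitive: yes — every two-step R-path is closed by a direct edge.
Euclidean: yes — any two successors of a common world are R-related.
Only symmetric fails.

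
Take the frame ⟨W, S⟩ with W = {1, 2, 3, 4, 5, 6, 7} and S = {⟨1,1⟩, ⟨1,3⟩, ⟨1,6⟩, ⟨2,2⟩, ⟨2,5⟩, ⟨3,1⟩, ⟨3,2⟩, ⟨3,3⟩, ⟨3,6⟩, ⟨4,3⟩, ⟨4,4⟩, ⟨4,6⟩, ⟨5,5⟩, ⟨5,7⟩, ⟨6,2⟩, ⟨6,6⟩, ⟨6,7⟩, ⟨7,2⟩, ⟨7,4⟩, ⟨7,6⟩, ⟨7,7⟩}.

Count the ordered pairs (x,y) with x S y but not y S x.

Enumerating: (1,6), (2,5), (3,2), (3,6), (4,3), (4,6), (5,7), (6,2), (7,2), (7,4).

10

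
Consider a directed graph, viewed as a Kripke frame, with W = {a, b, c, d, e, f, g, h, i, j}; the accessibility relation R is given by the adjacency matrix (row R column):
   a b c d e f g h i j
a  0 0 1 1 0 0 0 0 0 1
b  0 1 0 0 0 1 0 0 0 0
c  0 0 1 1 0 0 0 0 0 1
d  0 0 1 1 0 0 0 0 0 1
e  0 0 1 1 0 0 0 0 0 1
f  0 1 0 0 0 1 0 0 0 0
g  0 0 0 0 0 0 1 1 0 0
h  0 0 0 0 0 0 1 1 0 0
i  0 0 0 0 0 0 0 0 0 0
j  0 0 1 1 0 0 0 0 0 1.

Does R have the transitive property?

Yes

Transitive: yes — every two-step R-path is closed by a direct edge.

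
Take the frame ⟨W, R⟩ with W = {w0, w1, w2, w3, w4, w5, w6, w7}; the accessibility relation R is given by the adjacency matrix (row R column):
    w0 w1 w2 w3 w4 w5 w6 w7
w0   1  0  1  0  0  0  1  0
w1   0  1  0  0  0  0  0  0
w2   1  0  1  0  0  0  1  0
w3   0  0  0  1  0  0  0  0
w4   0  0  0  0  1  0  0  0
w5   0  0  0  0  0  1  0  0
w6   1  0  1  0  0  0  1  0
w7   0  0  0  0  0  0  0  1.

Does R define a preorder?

Reflexive: yes — every world is R-related to itself.
Transitive: yes — every two-step R-path is closed by a direct edge.
So R is a preorder.

Yes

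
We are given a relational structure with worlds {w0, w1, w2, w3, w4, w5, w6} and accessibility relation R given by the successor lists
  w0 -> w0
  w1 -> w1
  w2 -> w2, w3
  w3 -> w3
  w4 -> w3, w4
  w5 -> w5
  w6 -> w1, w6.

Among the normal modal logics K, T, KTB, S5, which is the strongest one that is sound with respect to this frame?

Reflexive (axiom T): yes — every world is R-related to itself.
Symmetric (axiom B): no — w2 R w3 but not w3 R w2.
Euclidean (axiom 5): no — w2 R w3 and w2 R w2, but not w3 R w2.
So F validates K, T; KTB would additionally require R to be symmetric. The strongest is T.

T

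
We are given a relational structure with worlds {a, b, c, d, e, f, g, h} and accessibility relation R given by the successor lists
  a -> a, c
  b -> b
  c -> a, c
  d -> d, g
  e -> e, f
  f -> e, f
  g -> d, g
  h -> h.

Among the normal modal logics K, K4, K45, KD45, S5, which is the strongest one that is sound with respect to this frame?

S5

Transitive (axiom 4): yes — every two-step R-path is closed by a direct edge.
Euclidean (axiom 5): yes — any two successors of a common world are R-related.
Serial (axiom D): yes — every world has a successor (e.g. a R a).
Reflexive (axiom T): yes — every world is R-related to itself.
So F validates K, K4, K45, KD45, S5. The strongest is S5.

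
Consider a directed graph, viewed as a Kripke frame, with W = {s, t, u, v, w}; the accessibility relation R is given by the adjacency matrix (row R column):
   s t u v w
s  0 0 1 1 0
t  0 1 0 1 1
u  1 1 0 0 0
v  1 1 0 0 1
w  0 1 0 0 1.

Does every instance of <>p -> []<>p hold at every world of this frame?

Axiom 5 corresponds to the accessibility relation being Euclidean.
Euclidean: no — s R u and s R v, but not u R v.

No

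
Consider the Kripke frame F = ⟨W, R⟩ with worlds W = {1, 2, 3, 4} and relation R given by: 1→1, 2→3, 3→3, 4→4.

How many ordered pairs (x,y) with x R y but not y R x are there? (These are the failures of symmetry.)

Enumerating: (2,3).

1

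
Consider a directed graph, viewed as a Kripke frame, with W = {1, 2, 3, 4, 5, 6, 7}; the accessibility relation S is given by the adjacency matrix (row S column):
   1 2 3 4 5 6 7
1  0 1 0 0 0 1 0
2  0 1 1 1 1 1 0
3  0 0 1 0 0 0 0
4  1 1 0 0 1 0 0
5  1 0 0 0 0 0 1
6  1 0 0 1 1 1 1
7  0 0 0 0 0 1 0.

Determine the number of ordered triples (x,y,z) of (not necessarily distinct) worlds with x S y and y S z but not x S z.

Enumerating: (1,2,3), (1,2,4), (1,2,5), (1,6,1), (1,6,4), (1,6,5), (1,6,7), (2,4,1), (2,5,1), (2,5,7), (2,6,1), (2,6,7), … and 14 more.
Total: 26.

26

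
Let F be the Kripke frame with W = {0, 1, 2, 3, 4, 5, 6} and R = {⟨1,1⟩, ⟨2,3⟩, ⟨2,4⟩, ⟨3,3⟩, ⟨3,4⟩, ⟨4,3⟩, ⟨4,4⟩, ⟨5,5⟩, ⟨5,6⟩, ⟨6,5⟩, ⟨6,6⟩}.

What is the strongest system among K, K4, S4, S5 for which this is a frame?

K4

Transitive (axiom 4): yes — every two-step R-path is closed by a direct edge.
Reflexive (axiom T): no — 0 is not related to itself.
Euclidean (axiom 5): yes — any two successors of a common world are R-related.
So F validates K, K4; S4 would additionally require R to be reflexive. The strongest is K4.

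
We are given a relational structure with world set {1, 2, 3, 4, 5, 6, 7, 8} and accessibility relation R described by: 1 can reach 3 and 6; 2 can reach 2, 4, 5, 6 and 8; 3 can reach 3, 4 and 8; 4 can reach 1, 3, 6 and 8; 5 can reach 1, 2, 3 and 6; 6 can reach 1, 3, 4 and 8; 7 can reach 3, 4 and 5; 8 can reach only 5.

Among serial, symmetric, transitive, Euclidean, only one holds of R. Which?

Serial: yes — every world has a successor (e.g. 1 R 3).
Symmetric: no — 1 R 3 but not 3 R 1.
Transitive: no — 1 R 3 and 3 R 4, but not 1 R 4.
Euclidean: no — 1 R 3 and 1 R 6, but not 3 R 6.
Only serial holds.

serial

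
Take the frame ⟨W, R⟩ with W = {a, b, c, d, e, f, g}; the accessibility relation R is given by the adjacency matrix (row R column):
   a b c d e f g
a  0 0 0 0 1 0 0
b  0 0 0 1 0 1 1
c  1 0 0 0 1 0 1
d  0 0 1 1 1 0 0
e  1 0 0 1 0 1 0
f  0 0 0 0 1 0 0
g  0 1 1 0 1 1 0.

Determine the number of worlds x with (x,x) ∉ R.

Enumerating: a, b, c, e, f, g.

6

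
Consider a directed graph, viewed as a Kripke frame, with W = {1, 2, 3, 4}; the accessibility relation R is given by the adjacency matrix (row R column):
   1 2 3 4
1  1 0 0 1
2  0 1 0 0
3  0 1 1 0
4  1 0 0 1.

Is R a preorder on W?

Yes

Reflexive: yes — every world is R-related to itself.
Transitive: yes — every two-step R-path is closed by a direct edge.
So R is a preorder.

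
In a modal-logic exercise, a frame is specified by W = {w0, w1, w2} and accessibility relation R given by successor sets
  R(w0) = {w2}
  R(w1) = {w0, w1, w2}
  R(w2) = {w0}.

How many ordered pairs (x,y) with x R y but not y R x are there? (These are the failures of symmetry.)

2

Enumerating: (w1,w0), (w1,w2).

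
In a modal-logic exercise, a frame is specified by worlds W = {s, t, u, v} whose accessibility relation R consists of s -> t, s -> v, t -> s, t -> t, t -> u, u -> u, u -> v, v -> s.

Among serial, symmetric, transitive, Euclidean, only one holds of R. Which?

Serial: yes — every world has a successor (e.g. s R t).
Symmetric: no — t R u but not u R t.
Transitive: no — s R t and t R u, but not s R u.
Euclidean: no — s R t and s R v, but not t R v.
Only serial holds.

serial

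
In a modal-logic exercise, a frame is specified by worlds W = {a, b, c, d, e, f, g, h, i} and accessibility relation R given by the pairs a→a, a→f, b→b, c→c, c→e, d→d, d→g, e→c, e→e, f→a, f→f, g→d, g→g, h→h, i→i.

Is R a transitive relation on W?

Transitive: yes — every two-step R-path is closed by a direct edge.

Yes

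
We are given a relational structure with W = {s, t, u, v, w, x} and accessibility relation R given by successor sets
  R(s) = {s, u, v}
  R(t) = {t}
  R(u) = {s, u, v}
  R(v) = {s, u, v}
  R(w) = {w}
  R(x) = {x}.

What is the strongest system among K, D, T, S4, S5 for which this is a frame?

S5

Serial (axiom D): yes — every world has a successor (e.g. s R s).
Reflexive (axiom T): yes — every world is R-related to itself.
Transitive (axiom 4): yes — every two-step R-path is closed by a direct edge.
Euclidean (axiom 5): yes — any two successors of a common world are R-related.
So F validates K, D, T, S4, S5. The strongest is S5.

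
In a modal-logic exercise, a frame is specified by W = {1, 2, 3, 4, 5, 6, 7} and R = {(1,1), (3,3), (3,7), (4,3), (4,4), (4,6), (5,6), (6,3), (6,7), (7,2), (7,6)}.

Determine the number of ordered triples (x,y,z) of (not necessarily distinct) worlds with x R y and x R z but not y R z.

13

Enumerating: (3,7,3), (3,7,7), (4,3,4), (4,3,6), (4,6,4), (4,6,6), (5,6,6), (6,7,3), (6,7,7), (7,2,2), (7,2,6), (7,6,2), (7,6,6).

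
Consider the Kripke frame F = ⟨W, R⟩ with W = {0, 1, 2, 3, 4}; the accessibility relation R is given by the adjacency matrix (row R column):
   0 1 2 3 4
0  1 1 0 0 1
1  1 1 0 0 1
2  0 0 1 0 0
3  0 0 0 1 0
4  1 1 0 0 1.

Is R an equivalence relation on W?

Reflexive: yes — every world is R-related to itself.
Symmetric: yes — every pair in R has its reverse in R.
Transitive: yes — every two-step R-path is closed by a direct edge.
So R is an equivalence relation.

Yes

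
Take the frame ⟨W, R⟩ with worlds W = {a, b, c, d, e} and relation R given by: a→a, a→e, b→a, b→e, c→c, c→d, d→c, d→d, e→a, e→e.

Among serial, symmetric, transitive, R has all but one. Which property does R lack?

Serial: yes — every world has a successor (e.g. a R a).
Symmetric: no — b R a but not a R b.
Transitive: yes — every two-step R-path is closed by a direct edge.
Only symmetric fails.

symmetric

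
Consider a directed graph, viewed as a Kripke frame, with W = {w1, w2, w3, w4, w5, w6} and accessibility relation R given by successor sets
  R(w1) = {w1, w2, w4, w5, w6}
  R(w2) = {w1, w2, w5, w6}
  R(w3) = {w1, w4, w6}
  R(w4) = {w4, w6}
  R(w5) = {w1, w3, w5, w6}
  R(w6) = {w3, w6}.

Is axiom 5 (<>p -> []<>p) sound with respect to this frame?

No

By correspondence theory, 5 is valid on a frame iff R is Euclidean.
Euclidean: no — w1 R w2 and w1 R w4, but not w2 R w4.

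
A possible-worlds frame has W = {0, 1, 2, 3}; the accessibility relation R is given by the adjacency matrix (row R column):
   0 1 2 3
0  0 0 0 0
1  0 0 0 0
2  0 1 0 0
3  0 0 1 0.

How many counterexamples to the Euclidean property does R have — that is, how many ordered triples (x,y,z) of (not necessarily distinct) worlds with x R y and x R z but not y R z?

Enumerating: (2,1,1), (3,2,2).

2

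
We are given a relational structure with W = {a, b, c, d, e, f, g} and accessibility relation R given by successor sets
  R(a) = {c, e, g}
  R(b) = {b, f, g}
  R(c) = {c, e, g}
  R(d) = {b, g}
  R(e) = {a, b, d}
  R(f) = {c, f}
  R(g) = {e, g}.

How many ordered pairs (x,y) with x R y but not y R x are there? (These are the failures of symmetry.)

Enumerating: (a,c), (a,g), (b,f), (b,g), (c,e), (c,g), (d,b), (d,g), (e,b), (e,d), (f,c), (g,e).

12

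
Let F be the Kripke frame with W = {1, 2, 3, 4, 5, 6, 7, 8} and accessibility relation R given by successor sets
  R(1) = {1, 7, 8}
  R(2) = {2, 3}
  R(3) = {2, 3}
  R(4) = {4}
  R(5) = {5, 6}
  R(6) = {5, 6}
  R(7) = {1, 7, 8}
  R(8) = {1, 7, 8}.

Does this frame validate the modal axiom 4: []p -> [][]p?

Yes

Axiom 4 corresponds to the accessibility relation being transitive.
Transitive: yes — every two-step R-path is closed by a direct edge.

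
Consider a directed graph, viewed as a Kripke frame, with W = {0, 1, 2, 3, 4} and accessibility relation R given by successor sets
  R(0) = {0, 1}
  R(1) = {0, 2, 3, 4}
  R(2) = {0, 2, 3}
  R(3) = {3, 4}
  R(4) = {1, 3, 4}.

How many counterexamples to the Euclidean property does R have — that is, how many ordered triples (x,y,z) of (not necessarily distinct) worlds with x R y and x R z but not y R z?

15

Enumerating: (0,1,1), (1,0,2), (1,0,3), (1,0,4), (1,2,4), (1,3,0), (1,3,2), (1,4,0), (1,4,2), (2,0,2), (2,0,3), (2,3,0), (2,3,2), (4,1,1), (4,3,1).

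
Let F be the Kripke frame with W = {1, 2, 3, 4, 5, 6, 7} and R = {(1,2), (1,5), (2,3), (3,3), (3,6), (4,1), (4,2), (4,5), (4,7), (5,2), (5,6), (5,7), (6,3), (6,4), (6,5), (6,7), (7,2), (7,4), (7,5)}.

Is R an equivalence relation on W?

No

Reflexive: no — 1 is not related to itself.
Symmetric: no — 1 R 2 but not 2 R 1.
Transitive: no — 1 R 2 and 2 R 3, but not 1 R 3.
So R is not an equivalence relation.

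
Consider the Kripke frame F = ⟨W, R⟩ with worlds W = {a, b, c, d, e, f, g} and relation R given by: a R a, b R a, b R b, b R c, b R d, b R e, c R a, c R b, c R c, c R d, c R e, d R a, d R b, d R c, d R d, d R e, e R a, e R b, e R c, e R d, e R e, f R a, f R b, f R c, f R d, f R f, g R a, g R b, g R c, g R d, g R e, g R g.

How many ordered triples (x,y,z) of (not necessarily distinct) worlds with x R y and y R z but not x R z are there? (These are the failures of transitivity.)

3

Enumerating: (f,b,e), (f,c,e), (f,d,e).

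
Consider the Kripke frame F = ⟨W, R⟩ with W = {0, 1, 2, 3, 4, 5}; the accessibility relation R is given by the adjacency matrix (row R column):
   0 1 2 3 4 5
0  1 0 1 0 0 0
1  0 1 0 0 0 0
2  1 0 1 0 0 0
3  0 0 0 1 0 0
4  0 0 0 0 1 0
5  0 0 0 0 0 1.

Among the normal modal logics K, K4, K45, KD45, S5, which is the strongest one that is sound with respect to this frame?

Transitive (axiom 4): yes — every two-step R-path is closed by a direct edge.
Euclidean (axiom 5): yes — any two successors of a common world are R-related.
Serial (axiom D): yes — every world has a successor (e.g. 0 R 0).
Reflexive (axiom T): yes — every world is R-related to itself.
So F validates K, K4, K45, KD45, S5. The strongest is S5.

S5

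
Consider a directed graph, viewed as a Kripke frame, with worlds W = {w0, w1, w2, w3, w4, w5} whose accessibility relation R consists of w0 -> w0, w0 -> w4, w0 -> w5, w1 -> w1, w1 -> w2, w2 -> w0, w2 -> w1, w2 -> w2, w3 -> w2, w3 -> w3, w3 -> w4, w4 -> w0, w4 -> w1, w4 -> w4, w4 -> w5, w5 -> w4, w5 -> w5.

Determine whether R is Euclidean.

Euclidean: no — w2 R w0 and w2 R w1, but not w0 R w1.

No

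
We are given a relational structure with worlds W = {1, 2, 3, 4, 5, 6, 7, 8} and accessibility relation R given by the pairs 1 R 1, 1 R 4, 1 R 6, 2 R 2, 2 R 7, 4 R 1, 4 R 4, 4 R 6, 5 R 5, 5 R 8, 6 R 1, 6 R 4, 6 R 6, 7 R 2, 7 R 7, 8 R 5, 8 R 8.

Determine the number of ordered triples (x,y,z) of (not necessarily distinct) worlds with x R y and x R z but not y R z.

0

R is Euclidean; there are no such tuples.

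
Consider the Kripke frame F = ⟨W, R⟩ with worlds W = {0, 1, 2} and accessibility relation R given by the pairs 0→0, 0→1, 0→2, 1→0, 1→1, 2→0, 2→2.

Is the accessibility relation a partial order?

Reflexive: yes — every world is R-related to itself.
Transitive: no — 1 R 0 and 0 R 2, but not 1 R 2.
Antisymmetric: no — 0 R 1 and 1 R 0 with 0 ≠ 1.
So R is not a partial order.

No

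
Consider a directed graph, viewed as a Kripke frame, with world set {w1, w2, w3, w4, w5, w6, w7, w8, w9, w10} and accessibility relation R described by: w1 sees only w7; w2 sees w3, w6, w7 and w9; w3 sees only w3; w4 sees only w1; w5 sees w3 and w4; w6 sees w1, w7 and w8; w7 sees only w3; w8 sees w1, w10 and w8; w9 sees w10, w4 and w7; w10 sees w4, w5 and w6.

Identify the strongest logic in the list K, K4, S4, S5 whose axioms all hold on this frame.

K

Transitive (axiom 4): no — w1 R w7 and w7 R w3, but not w1 R w3.
Reflexive (axiom T): no — w1 is not related to itself.
Euclidean (axiom 5): no — w10 R w4 and w10 R w5, but not w4 R w5.
So F validates K; K4 would additionally require R to be transitive. The strongest is K.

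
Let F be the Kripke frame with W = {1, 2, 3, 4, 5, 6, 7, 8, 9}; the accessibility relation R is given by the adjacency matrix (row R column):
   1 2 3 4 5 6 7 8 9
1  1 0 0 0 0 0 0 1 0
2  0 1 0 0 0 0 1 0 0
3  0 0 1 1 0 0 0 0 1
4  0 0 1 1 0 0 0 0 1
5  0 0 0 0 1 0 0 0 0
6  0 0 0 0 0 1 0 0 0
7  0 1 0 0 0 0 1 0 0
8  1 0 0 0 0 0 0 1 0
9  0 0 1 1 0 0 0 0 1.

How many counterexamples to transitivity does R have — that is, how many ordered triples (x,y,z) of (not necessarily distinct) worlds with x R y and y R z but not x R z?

0

R is transitive; there are no such tuples.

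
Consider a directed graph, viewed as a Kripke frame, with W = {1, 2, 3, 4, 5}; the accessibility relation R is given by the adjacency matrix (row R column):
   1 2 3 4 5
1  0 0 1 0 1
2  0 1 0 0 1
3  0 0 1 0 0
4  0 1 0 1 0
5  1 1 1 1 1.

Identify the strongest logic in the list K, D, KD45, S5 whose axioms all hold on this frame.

D

Serial (axiom D): yes — every world has a successor (e.g. 1 R 3).
Euclidean (axiom 5): no — 1 R 3 and 1 R 5, but not 3 R 5.
Transitive (axiom 4): no — 1 R 5 and 5 R 2, but not 1 R 2.
Reflexive (axiom T): no — 1 is not related to itself.
So F validates K, D; KD45 would additionally require R to be Euclidean and transitive. The strongest is D.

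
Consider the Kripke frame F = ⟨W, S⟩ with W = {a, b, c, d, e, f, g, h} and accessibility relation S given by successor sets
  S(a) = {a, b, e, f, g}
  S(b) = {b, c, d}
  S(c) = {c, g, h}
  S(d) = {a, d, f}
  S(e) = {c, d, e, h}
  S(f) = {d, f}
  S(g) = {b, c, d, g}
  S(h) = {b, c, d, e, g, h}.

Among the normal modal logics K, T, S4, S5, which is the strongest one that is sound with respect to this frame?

Reflexive (axiom T): yes — every world is S-related to itself.
Transitive (axiom 4): no — a S b and b S c, but not a S c.
Euclidean (axiom 5): no — a S b and a S e, but not b S e.
So F validates K, T; S4 would additionally require S to be transitive. The strongest is T.

T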